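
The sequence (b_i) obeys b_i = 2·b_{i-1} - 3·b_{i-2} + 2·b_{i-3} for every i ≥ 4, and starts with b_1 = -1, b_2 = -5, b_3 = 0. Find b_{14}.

233

b_4 = 13;  b_5 = 16;  b_6 = -7;  …;  b_{11} = -12;  b_{12} = -203;  b_{13} = -176;  b_{14} = 233.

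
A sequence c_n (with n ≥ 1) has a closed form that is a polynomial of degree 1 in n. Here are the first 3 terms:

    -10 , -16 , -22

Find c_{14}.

1st diffs: -6, -6 (constant).
So c_n = -6n - 4.
Evaluating at n = 14 gives c_{14} = -88.

-88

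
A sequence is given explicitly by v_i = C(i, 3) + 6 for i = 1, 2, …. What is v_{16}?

566

C(16, 3) = 560, so v_{16} = 566.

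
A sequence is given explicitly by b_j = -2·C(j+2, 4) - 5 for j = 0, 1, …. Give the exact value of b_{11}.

C(13, 4) = 715, so b_{11} = -1435.

-1435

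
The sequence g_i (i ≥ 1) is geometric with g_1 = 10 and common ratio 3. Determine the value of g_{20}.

g_i = 10·3^(i-1).
g_{20} = 10·3^19 = 11622614670.

11622614670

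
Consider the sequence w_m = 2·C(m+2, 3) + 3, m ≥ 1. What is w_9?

C(11, 3) = 165, so w_9 = 333.

333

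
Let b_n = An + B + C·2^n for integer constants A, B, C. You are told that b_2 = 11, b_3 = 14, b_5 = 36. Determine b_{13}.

Write the equations: 2A + B + 4C = 11; 3A + B + 8C = 14; 5A + B + 32C = 36.
Subtracting the first from the second: A + 4C = 3.
Subtracting the second from the third: 2A + 24C = 22.
Solving: C = 1, A = -1, then B = 9.
So b_n = -1·n + 9 + 1·2^n; at n=13 this is 8188.

8188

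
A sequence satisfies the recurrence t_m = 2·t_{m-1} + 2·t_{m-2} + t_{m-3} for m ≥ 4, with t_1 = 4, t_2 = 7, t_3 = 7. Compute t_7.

684

Iterate the recurrence:
t_4 = 32;  t_5 = 85;  t_6 = 241;  t_7 = 684.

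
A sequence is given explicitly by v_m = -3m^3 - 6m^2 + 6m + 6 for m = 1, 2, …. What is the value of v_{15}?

-11379

v_{15} = -3·15^3 - 6·15^2 + 6·15 + 6 = -11379.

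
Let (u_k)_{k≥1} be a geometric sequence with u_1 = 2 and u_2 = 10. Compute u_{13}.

Common ratio r = 5.
u_k = 2·5^(k-1).
u_{13} = 2·5^12 = 488281250.

488281250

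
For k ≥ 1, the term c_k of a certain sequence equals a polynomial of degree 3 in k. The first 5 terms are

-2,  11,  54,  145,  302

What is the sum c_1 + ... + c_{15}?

39555

1st diffs: 13, 43, 91, 157.
2nd diffs: 30, 48, 66.
3rd diffs: 18, 18 (constant).
Newton forward-difference form: c_k = -2 + 13·C(k-1,1) + 30·C(k-1,2) + 18·C(k-1,3).
Continuing: …, 543, 886, 1349, 1950, …, c_{15} = 9462.
Summing k = 1..15 (15 terms) gives 39555.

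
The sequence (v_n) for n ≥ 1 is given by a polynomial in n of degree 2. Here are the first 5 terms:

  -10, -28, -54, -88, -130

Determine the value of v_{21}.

-1890

1st diffs: -18, -26, -34, -42.
2nd diffs: -8, -8, -8 (constant).
So v_n = -4n^2 - 6n.
Evaluating at n = 21 gives v_{21} = -1890.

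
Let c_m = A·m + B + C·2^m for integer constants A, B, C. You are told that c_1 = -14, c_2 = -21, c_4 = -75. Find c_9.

Plug in m = 1, 2, 4: A + B + 2C = -14; 2A + B + 4C = -21; 4A + B + 16C = -75.
Subtracting the first from the second: A + 2C = -7.
Subtracting the second from the third: 2A + 12C = -54.
Solving: C = -5, A = 3, then B = -7.
So c_m = 3·m + (-7) + (-5)·2^m; at m=9 this is -2540.

-2540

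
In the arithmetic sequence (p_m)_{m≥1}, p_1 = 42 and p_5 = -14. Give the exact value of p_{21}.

-238

Common difference d = (-14 - 42) / (5 - 1) = -14.
p_m = 42 + (m - 1)·(-14).
p_{21} = 42 + 20·(-14) = -238.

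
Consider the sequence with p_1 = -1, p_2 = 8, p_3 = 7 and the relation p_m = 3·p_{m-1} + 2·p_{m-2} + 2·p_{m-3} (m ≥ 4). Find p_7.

p_4 = 35; p_5 = 135; p_6 = 489; p_7 = 1807.

1807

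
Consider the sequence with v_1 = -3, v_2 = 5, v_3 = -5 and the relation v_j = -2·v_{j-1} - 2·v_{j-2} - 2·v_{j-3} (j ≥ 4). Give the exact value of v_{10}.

112

Compute successive terms:
v_4 = 6  v_5 = -12  v_6 = 22  v_7 = -32  v_8 = 44  v_9 = -68  v_{10} = 112.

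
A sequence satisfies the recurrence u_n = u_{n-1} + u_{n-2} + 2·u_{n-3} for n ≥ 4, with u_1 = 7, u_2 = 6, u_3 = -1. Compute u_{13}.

7027

Applying the relation repeatedly:
u_4 = 19, u_5 = 30, u_6 = 47, u_7 = 115, u_8 = 222, u_9 = 431, u_{10} = 883, u_{11} = 1758, u_{12} = 3503, u_{13} = 7027.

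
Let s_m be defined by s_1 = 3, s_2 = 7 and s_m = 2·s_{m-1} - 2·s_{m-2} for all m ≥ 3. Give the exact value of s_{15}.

Applying the relation repeatedly:
s_3 = 8;  s_4 = 2;  s_5 = -12;  …;  s_{12} = 32;  s_{13} = -192;  s_{14} = -448;  s_{15} = -512.

-512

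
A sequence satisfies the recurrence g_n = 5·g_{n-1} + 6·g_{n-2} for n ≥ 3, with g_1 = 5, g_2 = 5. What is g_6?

g_3 = 55, g_4 = 305, g_5 = 1855, g_6 = 11105.
(Characteristic roots are 6 and -1.)

11105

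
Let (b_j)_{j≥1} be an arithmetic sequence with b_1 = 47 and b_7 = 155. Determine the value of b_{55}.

Common difference d = (155 - 47) / (7 - 1) = 18.
b_j = 47 + (j - 1)·18.
b_{55} = 47 + 54·18 = 1019.

1019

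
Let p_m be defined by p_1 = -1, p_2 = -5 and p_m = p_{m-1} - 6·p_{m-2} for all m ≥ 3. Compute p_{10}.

-1409

Compute successive terms:
p_3 = 1  p_4 = 31  p_5 = 25  p_6 = -161  p_7 = -311  p_8 = 655  p_9 = 2521  p_{10} = -1409.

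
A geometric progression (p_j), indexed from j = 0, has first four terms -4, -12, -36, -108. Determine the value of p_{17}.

-516560652

Common ratio r = 3.
p_j = (-4)·3^(j-0).
p_{17} = (-4)·3^17 = -516560652.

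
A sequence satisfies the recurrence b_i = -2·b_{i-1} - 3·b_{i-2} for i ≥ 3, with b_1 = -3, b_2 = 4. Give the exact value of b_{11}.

745

Applying the relation repeatedly:
b_3 = 1; b_4 = -14; b_5 = 25; b_6 = -8; b_7 = -59; b_8 = 142; b_9 = -107; b_{10} = -212; b_{11} = 745.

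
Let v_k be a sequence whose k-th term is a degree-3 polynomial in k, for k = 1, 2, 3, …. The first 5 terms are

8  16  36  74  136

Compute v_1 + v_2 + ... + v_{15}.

14610

1st diffs: 8, 20, 38, 62.
2nd diffs: 12, 18, 24.
3rd diffs: 6, 6 (constant).
Newton forward-difference form: v_k = 8 + 8·C(k-1,1) + 12·C(k-1,2) + 6·C(k-1,3).
Continuing: …, 228, 356, 526, 744, …, v_{15} = 3396.
Summing k = 1..15 (15 terms) gives 14610.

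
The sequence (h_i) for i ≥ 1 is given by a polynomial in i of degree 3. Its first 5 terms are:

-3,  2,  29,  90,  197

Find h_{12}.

1st diffs: 5, 27, 61, 107.
2nd diffs: 22, 34, 46.
3rd diffs: 12, 12 (constant).
Newton forward-difference form: h_i = -3 + 5·C(i-1,1) + 22·C(i-1,2) + 12·C(i-1,3).
At i = 12: i-1 = 11, so h_{12} = -3 + 55 + 1210 + 1980 = 3242.

3242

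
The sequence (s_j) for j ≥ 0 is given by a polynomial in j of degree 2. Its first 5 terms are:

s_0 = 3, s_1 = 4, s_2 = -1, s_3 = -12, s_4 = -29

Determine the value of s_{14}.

1st diffs: 1, -5, -11, -17.
2nd diffs: -6, -6, -6 (constant).
Newton forward-difference form: s_j = 3 + 1·C(j,1) + (-6)·C(j,2).
At j = 14: j = 14, so s_{14} = 3 + 14 - 546 = -529.

-529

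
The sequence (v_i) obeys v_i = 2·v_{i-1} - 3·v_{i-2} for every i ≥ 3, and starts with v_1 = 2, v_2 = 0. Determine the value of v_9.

v_3 = -6  v_4 = -12  v_5 = -6  v_6 = 24  v_7 = 66  v_8 = 60  v_9 = -78.

-78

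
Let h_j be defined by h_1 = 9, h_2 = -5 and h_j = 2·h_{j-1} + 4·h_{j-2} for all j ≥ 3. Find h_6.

Step forward from the initial values:
h_3 = 26, h_4 = 32, h_5 = 168, h_6 = 464.

464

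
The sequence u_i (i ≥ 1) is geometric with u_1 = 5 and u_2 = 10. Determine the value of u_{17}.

Common ratio r = 2.
u_i = 5·2^(i-1).
u_{17} = 5·2^16 = 327680.

327680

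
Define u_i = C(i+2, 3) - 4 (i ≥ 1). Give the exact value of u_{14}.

C(16, 3) = 560, so u_{14} = 556.

556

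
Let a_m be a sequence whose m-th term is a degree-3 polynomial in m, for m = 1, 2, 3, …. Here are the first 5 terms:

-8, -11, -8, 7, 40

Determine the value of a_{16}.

3307

1st diffs: -3, 3, 15, 33.
2nd diffs: 6, 12, 18.
3rd diffs: 6, 6 (constant).
Newton forward-difference form: a_m = -8 + (-3)·C(m-1,1) + 6·C(m-1,2) + 6·C(m-1,3).
At m = 16: m-1 = 15, so a_{16} = -8 - 45 + 630 + 2730 = 3307.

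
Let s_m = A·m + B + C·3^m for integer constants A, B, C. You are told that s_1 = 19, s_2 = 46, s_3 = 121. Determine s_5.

The three given values yield: A + B + 3C = 19; 2A + B + 9C = 46; 3A + B + 27C = 121.
Subtracting the first from the second: A + 6C = 27.
Subtracting the second from the third: A + 18C = 75.
Solving: C = 4, A = 3, then B = 4.
Hence s_5 = 3·5 + 4 + 4·243 = 991.

991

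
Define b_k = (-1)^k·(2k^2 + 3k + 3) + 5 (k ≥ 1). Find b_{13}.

-375

(-1)^13 = -1; 2k^2 + 3k + 3 at k=13 is 380; so b_{13} = -375.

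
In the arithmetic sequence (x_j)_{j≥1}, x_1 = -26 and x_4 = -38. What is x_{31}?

Common difference d = (-38 - (-26)) / (4 - 1) = -4.
x_j = -26 + (j - 1)·(-4).
x_{31} = -26 + 30·(-4) = -146.

-146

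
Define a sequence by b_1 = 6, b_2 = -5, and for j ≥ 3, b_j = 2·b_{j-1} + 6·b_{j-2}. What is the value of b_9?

Compute successive terms:
b_3 = 26;  b_4 = 22;  b_5 = 200;  b_6 = 532;  b_7 = 2264;  b_8 = 7720;  b_9 = 29024.

29024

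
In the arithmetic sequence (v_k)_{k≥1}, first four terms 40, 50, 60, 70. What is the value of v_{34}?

370

Common difference d = 10.
v_k = 40 + (k - 1)·10.
v_{34} = 40 + 33·10 = 370.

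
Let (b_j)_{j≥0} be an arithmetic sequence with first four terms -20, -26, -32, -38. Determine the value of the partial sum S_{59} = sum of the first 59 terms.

Common difference d = -6.
b_j = -20 + (j - 0)·(-6).
b_{58} = -368; S = 59·(-20 + (-368))/2 = -11446.

-11446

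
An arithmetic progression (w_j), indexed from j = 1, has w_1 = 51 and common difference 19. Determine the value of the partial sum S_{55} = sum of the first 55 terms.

31020

w_j = 51 + (j - 1)·19.
w_{55} = 1077; S = 55·(51 + 1077)/2 = 31020.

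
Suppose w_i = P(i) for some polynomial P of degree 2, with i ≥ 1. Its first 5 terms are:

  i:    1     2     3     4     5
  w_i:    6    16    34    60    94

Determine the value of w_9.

1st diffs: 10, 18, 26, 34.
2nd diffs: 8, 8, 8 (constant).
Newton forward-difference form: w_i = 6 + 10·C(i-1,1) + 8·C(i-1,2).
At i = 9: i-1 = 8, so w_9 = 6 + 80 + 224 = 310.

310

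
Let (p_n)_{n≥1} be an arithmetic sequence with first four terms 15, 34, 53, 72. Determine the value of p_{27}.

Common difference d = 19.
p_n = 15 + (n - 1)·19.
p_{27} = 15 + 26·19 = 509.

509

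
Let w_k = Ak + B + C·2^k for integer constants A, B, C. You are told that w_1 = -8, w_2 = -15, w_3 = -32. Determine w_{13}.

Write the equations: A + B + 2C = -8; 2A + B + 4C = -15; 3A + B + 8C = -32.
Subtracting the first from the second: A + 2C = -7.
Subtracting the second from the third: A + 4C = -17.
Solving: C = -5, A = 3, then B = -1.
So w_k = 3·k + (-1) + (-5)·2^k; at k=13 this is -40922.

-40922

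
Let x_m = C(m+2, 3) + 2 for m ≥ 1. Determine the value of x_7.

C(9, 3) = 84, so x_7 = 86.

86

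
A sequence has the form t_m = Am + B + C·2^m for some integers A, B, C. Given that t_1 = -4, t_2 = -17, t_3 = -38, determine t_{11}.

At m = 1, 2, 3: A + B + 2C = -4; 2A + B + 4C = -17; 3A + B + 8C = -38.
Subtracting the first from the second: A + 2C = -13.
Subtracting the second from the third: A + 4C = -21.
Solving: C = -4, A = -5, then B = 9.
Therefore t_{11} = -55 + 9 + (-4)·2048 = -8238.

-8238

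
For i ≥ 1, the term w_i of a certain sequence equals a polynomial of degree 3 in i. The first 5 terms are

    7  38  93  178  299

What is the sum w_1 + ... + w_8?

1st diffs: 31, 55, 85, 121.
2nd diffs: 24, 30, 36.
3rd diffs: 6, 6 (constant).
So w_i = i^3 + 6i^2 + 6i - 6.
Continuing: 462, 673, 938.
Summing i = 1..8 (8 terms) gives 2688.

2688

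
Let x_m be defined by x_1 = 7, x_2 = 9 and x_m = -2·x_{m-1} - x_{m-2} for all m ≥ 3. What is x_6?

73

Iterate the recurrence:
x_3 = -25; x_4 = 41; x_5 = -57; x_6 = 73.
(Characteristic roots are -1 and -1.)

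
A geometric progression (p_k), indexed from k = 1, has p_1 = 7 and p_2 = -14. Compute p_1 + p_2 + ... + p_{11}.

4781

Common ratio r = -2.
p_k = 7·(-2)^(k-1).
S = 7·((-2)^11 - 1)/(-2 - 1) = 7·(-2048 - 1)/(-3) = 4781.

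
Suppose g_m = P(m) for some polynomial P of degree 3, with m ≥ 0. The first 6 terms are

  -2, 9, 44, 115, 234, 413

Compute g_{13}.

1st diffs: 11, 35, 71, 119, 179.
2nd diffs: 24, 36, 48, 60.
3rd diffs: 12, 12, 12 (constant).
Newton forward-difference form: g_m = -2 + 11·C(m,1) + 24·C(m,2) + 12·C(m,3).
At m = 13: m = 13, so g_{13} = -2 + 143 + 1872 + 3432 = 5445.

5445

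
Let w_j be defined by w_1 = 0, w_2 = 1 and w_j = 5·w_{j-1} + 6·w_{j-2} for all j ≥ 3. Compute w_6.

1111

Step forward from the initial values:
w_3 = 5, w_4 = 31, w_5 = 185, w_6 = 1111.
(Characteristic roots are 6 and -1.)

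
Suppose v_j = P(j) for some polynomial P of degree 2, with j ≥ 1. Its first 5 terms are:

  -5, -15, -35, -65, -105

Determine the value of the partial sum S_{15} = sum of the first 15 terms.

-5675

1st diffs: -10, -20, -30, -40.
2nd diffs: -10, -10, -10 (constant).
Newton forward-difference form: v_j = -5 + (-10)·C(j-1,1) + (-10)·C(j-1,2).
Continuing: …, -155, -215, -285, -365, …, v_{15} = -1055.
Summing j = 1..15 (15 terms) gives -5675.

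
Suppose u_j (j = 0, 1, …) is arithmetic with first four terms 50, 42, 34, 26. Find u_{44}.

Common difference d = -8.
u_j = 50 + (j - 0)·(-8).
u_{44} = 50 + 44·(-8) = -302.

-302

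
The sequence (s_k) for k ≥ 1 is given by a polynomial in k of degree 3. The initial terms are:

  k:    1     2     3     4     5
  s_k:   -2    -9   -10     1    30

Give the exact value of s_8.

285

1st diffs: -7, -1, 11, 29.
2nd diffs: 6, 12, 18.
3rd diffs: 6, 6 (constant).
Newton forward-difference form: s_k = -2 + (-7)·C(k-1,1) + 6·C(k-1,2) + 6·C(k-1,3).
At k = 8: k-1 = 7, so s_8 = -2 - 49 + 126 + 210 = 285.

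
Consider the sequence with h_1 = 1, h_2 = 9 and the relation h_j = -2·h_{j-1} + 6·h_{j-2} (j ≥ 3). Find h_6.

Step forward from the initial values:
h_3 = -12  h_4 = 78  h_5 = -228  h_6 = 924.

924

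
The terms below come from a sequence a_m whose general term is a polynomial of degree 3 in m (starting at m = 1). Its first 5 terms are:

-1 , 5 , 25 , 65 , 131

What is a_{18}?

1st diffs: 6, 20, 40, 66.
2nd diffs: 14, 20, 26.
3rd diffs: 6, 6 (constant).
So a_m = m^3 + m^2 - 4m + 1.
Evaluating at m = 18 gives a_{18} = 6085.

6085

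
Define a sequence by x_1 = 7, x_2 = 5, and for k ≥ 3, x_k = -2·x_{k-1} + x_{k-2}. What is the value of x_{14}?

70285

Compute successive terms:
x_3 = -3;  x_4 = 11;  x_5 = -25;  …;  x_{11} = -4995;  x_{12} = 12059;  x_{13} = -29113;  x_{14} = 70285.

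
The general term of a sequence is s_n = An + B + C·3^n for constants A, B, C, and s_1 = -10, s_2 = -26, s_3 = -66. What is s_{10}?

At n = 1, 2, 3: A + B + 3C = -10; 2A + B + 9C = -26; 3A + B + 27C = -66.
Subtracting the first from the second: A + 6C = -16.
Subtracting the second from the third: A + 18C = -40.
Solving: C = -2, A = -4, then B = 0.
Hence s_{10} = -4·10 + 0 + (-2)·59049 = -118138.

-118138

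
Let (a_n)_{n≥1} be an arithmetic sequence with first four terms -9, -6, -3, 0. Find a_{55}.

Common difference d = 3.
a_n = -9 + (n - 1)·3.
a_{55} = -9 + 54·3 = 153.

153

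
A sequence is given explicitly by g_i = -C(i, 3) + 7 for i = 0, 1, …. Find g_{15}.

C(15, 3) = 455, so g_{15} = -448.

-448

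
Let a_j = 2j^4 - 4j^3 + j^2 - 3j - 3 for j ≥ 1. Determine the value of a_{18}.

a_{18} = 2·18^4 - 4·18^3 + 1·18^2 - 3·18 - 3 = 186891.

186891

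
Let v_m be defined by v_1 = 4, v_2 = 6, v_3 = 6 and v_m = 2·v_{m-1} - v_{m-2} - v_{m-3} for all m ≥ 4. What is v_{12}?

272

Applying the relation repeatedly:
v_4 = 2; v_5 = -8; v_6 = -24; v_7 = -42; v_8 = -52; v_9 = -38; v_{10} = 18; v_{11} = 126; v_{12} = 272.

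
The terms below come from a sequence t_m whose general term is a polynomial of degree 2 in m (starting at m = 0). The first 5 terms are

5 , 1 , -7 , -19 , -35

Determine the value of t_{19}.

-755

1st diffs: -4, -8, -12, -16.
2nd diffs: -4, -4, -4 (constant).
So t_m = -2m^2 - 2m + 5.
Evaluating at m = 19 gives t_{19} = -755.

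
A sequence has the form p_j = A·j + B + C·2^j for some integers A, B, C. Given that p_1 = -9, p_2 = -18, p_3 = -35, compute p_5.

-133

Write the equations: A + B + 2C = -9; 2A + B + 4C = -18; 3A + B + 8C = -35.
Subtracting the first from the second: A + 2C = -9.
Subtracting the second from the third: A + 4C = -17.
Solving: C = -4, A = -1, then B = 0.
So p_j = -1·j + 0 + (-4)·2^j; at j=5 this is -133.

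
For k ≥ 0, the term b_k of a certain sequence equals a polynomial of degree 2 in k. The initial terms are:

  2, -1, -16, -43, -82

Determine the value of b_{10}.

1st diffs: -3, -15, -27, -39.
2nd diffs: -12, -12, -12 (constant).
Newton forward-difference form: b_k = 2 + (-3)·C(k,1) + (-12)·C(k,2).
At k = 10: k = 10, so b_{10} = 2 - 30 - 540 = -568.

-568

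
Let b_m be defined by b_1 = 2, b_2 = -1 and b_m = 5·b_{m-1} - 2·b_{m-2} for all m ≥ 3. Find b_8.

-18707

Compute successive terms:
b_3 = -9;  b_4 = -43;  b_5 = -197;  b_6 = -899;  b_7 = -4101;  b_8 = -18707.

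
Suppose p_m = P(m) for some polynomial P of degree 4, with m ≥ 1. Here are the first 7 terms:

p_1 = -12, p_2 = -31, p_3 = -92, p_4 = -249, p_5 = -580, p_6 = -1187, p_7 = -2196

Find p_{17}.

1st diffs: -19, -61, -157, -331, -607, -1009.
2nd diffs: -42, -96, -174, -276, -402.
3rd diffs: -54, -78, -102, -126.
4th diffs: -24, -24, -24 (constant).
Newton forward-difference form: p_m = -12 + (-19)·C(m-1,1) + (-42)·C(m-1,2) + (-54)·C(m-1,3) + (-24)·C(m-1,4).
At m = 17: m-1 = 16, so p_{17} = -12 - 304 - 5040 - 30240 - 43680 = -79276.

-79276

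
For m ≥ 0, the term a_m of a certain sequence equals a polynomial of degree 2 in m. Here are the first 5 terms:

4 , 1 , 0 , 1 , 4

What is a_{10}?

1st diffs: -3, -1, 1, 3.
2nd diffs: 2, 2, 2 (constant).
Newton forward-difference form: a_m = 4 + (-3)·C(m,1) + 2·C(m,2).
At m = 10: m = 10, so a_{10} = 4 - 30 + 90 = 64.

64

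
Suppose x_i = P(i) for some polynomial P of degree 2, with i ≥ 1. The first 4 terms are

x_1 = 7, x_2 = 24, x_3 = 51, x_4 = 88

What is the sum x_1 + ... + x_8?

1st diffs: 17, 27, 37.
2nd diffs: 10, 10 (constant).
Newton forward-difference form: x_i = 7 + 17·C(i-1,1) + 10·C(i-1,2).
Continuing: 135, 192, 259, 336.
Summing i = 1..8 (8 terms) gives 1092.

1092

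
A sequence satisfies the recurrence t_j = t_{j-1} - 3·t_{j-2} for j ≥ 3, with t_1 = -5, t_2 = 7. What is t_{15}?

Iterate the recurrence:
t_3 = 22, t_4 = 1, t_5 = -65, …, t_{12} = 2236, t_{13} = 4915, t_{14} = -1793, t_{15} = -16538.

-16538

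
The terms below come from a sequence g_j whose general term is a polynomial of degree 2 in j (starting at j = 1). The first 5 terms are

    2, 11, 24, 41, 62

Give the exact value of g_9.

186

1st diffs: 9, 13, 17, 21.
2nd diffs: 4, 4, 4 (constant).
So g_j = 2j^2 + 3j - 3.
Evaluating at j = 9 gives g_9 = 186.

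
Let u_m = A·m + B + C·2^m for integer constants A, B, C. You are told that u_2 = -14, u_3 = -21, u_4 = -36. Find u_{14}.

The three given values yield: 2A + B + 4C = -14; 3A + B + 8C = -21; 4A + B + 16C = -36.
Subtracting the first from the second: A + 4C = -7.
Subtracting the second from the third: A + 8C = -15.
Solving: C = -2, A = 1, then B = -8.
Therefore u_{14} = 14 + (-8) + (-2)·16384 = -32762.

-32762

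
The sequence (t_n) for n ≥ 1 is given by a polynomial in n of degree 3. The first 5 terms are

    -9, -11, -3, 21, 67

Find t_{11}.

1141

1st diffs: -2, 8, 24, 46.
2nd diffs: 10, 16, 22.
3rd diffs: 6, 6 (constant).
Newton forward-difference form: t_n = -9 + (-2)·C(n-1,1) + 10·C(n-1,2) + 6·C(n-1,3).
At n = 11: n-1 = 10, so t_{11} = -9 - 20 + 450 + 720 = 1141.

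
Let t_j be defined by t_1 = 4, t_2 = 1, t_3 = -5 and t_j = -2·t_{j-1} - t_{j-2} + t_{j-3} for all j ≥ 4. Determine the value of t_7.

t_4 = 13;  t_5 = -20;  t_6 = 22;  t_7 = -11.

-11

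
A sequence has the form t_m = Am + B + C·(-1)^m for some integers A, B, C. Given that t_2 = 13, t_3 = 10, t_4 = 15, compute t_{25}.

32

The three given values yield: 2A + B + C = 13; 3A + B - C = 10; 4A + B + C = 15.
Subtracting the first from the second: A - 2C = -3.
Subtracting the second from the third: A + 2C = 5.
Solving: C = 2, A = 1, then B = 9.
Hence t_{25} = 1·25 + 9 + 2·(-1) = 32.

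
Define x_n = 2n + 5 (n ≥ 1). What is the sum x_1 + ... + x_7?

91

Over n = 1..7: Σn = 28.
Total = (2)·28 + (5)·7 = 91.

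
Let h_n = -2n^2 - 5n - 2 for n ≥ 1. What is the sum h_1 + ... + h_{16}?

Over n = 1..16: Σn = 136, Σn² = 1496.
Total = (-2)·1496 + (-5)·136 + (-2)·16 = -3704.

-3704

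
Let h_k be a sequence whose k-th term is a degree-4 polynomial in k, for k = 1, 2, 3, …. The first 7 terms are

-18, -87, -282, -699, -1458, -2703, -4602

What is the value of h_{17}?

1st diffs: -69, -195, -417, -759, -1245, -1899.
2nd diffs: -126, -222, -342, -486, -654.
3rd diffs: -96, -120, -144, -168.
4th diffs: -24, -24, -24 (constant).
Newton forward-difference form: h_k = -18 + (-69)·C(k-1,1) + (-126)·C(k-1,2) + (-96)·C(k-1,3) + (-24)·C(k-1,4).
At k = 17: k-1 = 16, so h_{17} = -18 - 1104 - 15120 - 53760 - 43680 = -113682.

-113682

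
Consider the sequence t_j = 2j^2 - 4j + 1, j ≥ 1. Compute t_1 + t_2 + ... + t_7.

Over j = 1..7: Σj = 28, Σj² = 140.
Total = (2)·140 + (-4)·28 + (1)·7 = 175.

175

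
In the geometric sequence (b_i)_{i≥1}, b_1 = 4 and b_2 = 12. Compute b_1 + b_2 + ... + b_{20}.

Common ratio r = 3.
b_i = 4·3^(i-1).
S = 4·(3^20 - 1)/(3 - 1) = 4·(3486784401 - 1)/(2) = 6973568800.

6973568800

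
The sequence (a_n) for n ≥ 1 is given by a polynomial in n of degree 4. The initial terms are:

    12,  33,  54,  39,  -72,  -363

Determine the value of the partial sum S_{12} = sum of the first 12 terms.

1st diffs: 21, 21, -15, -111, -291.
2nd diffs: 0, -36, -96, -180.
3rd diffs: -36, -60, -84.
4th diffs: -24, -24 (constant).
Newton forward-difference form: a_n = 12 + 21·C(n-1,1) + (-36)·C(n-1,3) + (-24)·C(n-1,4).
Continuing: …, -942, -1941, -3516, -5847, …, a_{12} = -13617.
Summing n = 1..12 (12 terms) gives -35298.

-35298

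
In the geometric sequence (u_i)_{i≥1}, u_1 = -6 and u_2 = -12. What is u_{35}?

-103079215104

Common ratio r = 2.
u_i = (-6)·2^(i-1).
u_{35} = (-6)·2^34 = -103079215104.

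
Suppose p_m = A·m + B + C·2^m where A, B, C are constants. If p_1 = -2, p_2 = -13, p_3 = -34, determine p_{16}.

-327687

At m = 1, 2, 3: A + B + 2C = -2; 2A + B + 4C = -13; 3A + B + 8C = -34.
Subtracting the first from the second: A + 2C = -11.
Subtracting the second from the third: A + 4C = -21.
Solving: C = -5, A = -1, then B = 9.
Therefore p_{16} = -16 + 9 + (-5)·65536 = -327687.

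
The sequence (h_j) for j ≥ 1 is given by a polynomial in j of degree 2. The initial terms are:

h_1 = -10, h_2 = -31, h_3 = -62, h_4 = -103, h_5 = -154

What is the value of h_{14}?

-1063

1st diffs: -21, -31, -41, -51.
2nd diffs: -10, -10, -10 (constant).
So h_j = -5j^2 - 6j + 1.
Evaluating at j = 14 gives h_{14} = -1063.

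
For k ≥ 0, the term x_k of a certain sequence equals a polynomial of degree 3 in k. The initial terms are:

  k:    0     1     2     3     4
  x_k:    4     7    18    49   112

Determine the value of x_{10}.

1834

1st diffs: 3, 11, 31, 63.
2nd diffs: 8, 20, 32.
3rd diffs: 12, 12 (constant).
Newton forward-difference form: x_k = 4 + 3·C(k,1) + 8·C(k,2) + 12·C(k,3).
At k = 10: k = 10, so x_{10} = 4 + 30 + 360 + 1440 = 1834.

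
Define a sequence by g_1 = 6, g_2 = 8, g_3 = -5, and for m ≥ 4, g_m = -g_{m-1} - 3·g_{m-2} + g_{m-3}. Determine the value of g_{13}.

-4128

Iterate the recurrence:
g_4 = -13;  g_5 = 36;  g_6 = -2;  g_7 = -119;  g_8 = 161;  g_9 = 194;  g_{10} = -796;  g_{11} = 375;  g_{12} = 2207;  g_{13} = -4128.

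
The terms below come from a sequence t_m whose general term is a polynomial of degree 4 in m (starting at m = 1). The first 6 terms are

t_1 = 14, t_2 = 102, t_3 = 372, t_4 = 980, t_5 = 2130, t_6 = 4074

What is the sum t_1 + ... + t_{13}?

1st diffs: 88, 270, 608, 1150, 1944.
2nd diffs: 182, 338, 542, 794.
3rd diffs: 156, 204, 252.
4th diffs: 48, 48 (constant).
Newton forward-difference form: t_m = 14 + 88·C(m-1,1) + 182·C(m-1,2) + 156·C(m-1,3) + 48·C(m-1,4).
Continuing: …, 7112, 11592, 17910, 26510, …, t_{13} = 71162.
Summing m = 1..13 (13 terms) gives 232414.

232414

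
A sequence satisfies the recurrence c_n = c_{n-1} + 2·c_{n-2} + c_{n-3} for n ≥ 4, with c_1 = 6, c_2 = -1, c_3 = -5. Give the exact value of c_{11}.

Compute successive terms:
c_4 = -1  c_5 = -12  c_6 = -19  c_7 = -44  c_8 = -94  c_9 = -201  c_{10} = -433  c_{11} = -929.

-929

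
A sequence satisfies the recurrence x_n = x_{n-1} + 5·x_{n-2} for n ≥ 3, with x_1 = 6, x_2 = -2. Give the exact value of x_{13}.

431478

Step forward from the initial values:
x_3 = 28, x_4 = 18, x_5 = 158, …, x_{10} = 18858, x_{11} = 56198, x_{12} = 150488, x_{13} = 431478.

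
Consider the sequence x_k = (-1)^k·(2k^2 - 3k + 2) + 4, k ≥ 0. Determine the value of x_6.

60

(-1)^6 = 1; 2k^2 - 3k + 2 at k=6 is 56; so x_6 = 60.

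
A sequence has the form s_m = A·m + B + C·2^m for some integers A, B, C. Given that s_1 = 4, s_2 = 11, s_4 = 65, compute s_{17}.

655306

Plug in m = 1, 2, 4: A + B + 2C = 4; 2A + B + 4C = 11; 4A + B + 16C = 65.
Subtracting the first from the second: A + 2C = 7.
Subtracting the second from the third: 2A + 12C = 54.
Solving: C = 5, A = -3, then B = -3.
So s_m = -3·m + (-3) + 5·2^m; at m=17 this is 655306.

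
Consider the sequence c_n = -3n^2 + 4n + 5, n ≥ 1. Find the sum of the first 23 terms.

-11753

Over n = 1..23: Σn = 276, Σn² = 4324.
Total = (-3)·4324 + (4)·276 + (5)·23 = -11753.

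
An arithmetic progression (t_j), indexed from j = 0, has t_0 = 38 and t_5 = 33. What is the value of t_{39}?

-1

Common difference d = (33 - 38) / (5 - 0) = -1.
t_j = 38 + (j - 0)·(-1).
t_{39} = 38 + 39·(-1) = -1.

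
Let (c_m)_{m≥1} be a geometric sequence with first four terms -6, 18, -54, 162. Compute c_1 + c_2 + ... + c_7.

Common ratio r = -3.
c_m = (-6)·(-3)^(m-1).
S = (-6)·((-3)^7 - 1)/(-3 - 1) = (-6)·(-2187 - 1)/(-4) = -3282.

-3282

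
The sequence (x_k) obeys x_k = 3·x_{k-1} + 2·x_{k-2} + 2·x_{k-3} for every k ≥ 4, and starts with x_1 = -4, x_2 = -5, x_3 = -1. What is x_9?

-13591

x_4 = -21  x_5 = -75  x_6 = -269  x_7 = -999  x_8 = -3685  x_9 = -13591.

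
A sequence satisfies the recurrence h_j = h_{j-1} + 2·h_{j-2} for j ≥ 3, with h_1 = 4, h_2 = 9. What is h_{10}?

Iterate the recurrence:
h_3 = 17  h_4 = 35  h_5 = 69  h_6 = 139  h_7 = 277  h_8 = 555  h_9 = 1109  h_{10} = 2219.
(Characteristic roots are 2 and -1.)

2219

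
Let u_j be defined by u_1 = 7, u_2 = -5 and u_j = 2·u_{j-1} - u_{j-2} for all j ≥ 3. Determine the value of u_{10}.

Iterate the recurrence:
u_3 = -17  u_4 = -29  u_5 = -41  u_6 = -53  u_7 = -65  u_8 = -77  u_9 = -89  u_{10} = -101.
(Characteristic roots are 1 and 1.)

-101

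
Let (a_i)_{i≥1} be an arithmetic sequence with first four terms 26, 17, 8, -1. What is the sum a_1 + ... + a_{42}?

Common difference d = -9.
a_i = 26 + (i - 1)·(-9).
a_{42} = -343; S = 42·(26 + (-343))/2 = -6657.

-6657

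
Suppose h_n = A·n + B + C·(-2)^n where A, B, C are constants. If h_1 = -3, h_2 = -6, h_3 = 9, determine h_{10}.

-1002

Plug in n = 1, 2, 3: A + B - 2C = -3; 2A + B + 4C = -6; 3A + B - 8C = 9.
Subtracting the first from the second: A + 6C = -3.
Subtracting the second from the third: A - 12C = 15.
Solving: C = -1, A = 3, then B = -8.
So h_n = 3·n + (-8) + (-1)·(-2)^n; at n=10 this is -1002.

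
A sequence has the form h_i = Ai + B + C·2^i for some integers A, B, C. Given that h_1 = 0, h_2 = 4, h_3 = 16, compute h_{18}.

Plug in i = 1, 2, 3: A + B + 2C = 0; 2A + B + 4C = 4; 3A + B + 8C = 16.
Subtracting the first from the second: A + 2C = 4.
Subtracting the second from the third: A + 4C = 12.
Solving: C = 4, A = -4, then B = -4.
Hence h_{18} = -4·18 + (-4) + 4·262144 = 1048500.

1048500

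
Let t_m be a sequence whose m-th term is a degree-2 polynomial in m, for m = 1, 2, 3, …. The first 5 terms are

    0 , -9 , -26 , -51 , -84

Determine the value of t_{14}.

1st diffs: -9, -17, -25, -33.
2nd diffs: -8, -8, -8 (constant).
Newton forward-difference form: t_m = (-9)·C(m-1,1) + (-8)·C(m-1,2).
At m = 14: m-1 = 13, so t_{14} = -117 - 624 = -741.

-741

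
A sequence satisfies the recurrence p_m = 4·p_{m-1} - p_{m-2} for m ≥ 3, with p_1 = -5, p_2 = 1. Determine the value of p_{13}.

p_3 = 9, p_4 = 35, p_5 = 131, …, p_{10} = 94865, p_{11} = 354041, p_{12} = 1321299, p_{13} = 4931155.

4931155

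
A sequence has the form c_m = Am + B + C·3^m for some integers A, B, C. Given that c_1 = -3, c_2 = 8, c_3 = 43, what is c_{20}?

At m = 1, 2, 3: A + B + 3C = -3; 2A + B + 9C = 8; 3A + B + 27C = 43.
Subtracting the first from the second: A + 6C = 11.
Subtracting the second from the third: A + 18C = 35.
Solving: C = 2, A = -1, then B = -8.
So c_m = -1·m + (-8) + 2·3^m; at m=20 this is 6973568774.

6973568774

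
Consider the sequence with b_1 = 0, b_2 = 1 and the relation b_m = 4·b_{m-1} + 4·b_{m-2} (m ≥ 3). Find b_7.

Step forward from the initial values:
b_3 = 4; b_4 = 20; b_5 = 96; b_6 = 464; b_7 = 2240.

2240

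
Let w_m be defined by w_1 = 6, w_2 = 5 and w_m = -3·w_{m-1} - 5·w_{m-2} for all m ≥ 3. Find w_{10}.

Step forward from the initial values:
w_3 = -45; w_4 = 110; w_5 = -105; w_6 = -235; w_7 = 1230; w_8 = -2515; w_9 = 1395; w_{10} = 8390.

8390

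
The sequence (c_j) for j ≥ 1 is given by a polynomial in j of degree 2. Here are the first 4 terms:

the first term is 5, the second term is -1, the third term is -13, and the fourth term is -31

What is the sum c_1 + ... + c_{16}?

1st diffs: -6, -12, -18.
2nd diffs: -6, -6 (constant).
Newton forward-difference form: c_j = 5 + (-6)·C(j-1,1) + (-6)·C(j-1,2).
Continuing: …, -55, -85, -121, -163, …, c_{16} = -715.
Summing j = 1..16 (16 terms) gives -4000.

-4000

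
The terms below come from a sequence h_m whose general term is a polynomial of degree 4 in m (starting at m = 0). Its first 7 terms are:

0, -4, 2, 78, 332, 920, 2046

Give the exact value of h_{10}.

17690

1st diffs: -4, 6, 76, 254, 588, 1126.
2nd diffs: 10, 70, 178, 334, 538.
3rd diffs: 60, 108, 156, 204.
4th diffs: 48, 48, 48 (constant).
So h_m = 2m^4 - 2m^3 - 3m^2 - m.
Evaluating at m = 10 gives h_{10} = 17690.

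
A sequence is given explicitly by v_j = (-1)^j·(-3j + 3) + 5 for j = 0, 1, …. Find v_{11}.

35

(-1)^11 = -1; -3j + 3 at j=11 is -30; so v_{11} = 35.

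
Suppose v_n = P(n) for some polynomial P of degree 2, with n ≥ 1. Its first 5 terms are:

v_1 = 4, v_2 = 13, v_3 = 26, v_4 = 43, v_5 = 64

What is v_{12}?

1st diffs: 9, 13, 17, 21.
2nd diffs: 4, 4, 4 (constant).
Newton forward-difference form: v_n = 4 + 9·C(n-1,1) + 4·C(n-1,2).
At n = 12: n-1 = 11, so v_{12} = 4 + 99 + 220 = 323.

323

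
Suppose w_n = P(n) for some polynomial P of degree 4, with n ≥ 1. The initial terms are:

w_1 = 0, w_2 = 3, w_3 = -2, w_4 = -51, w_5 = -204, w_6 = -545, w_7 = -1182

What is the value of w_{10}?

1st diffs: 3, -5, -49, -153, -341, -637.
2nd diffs: -8, -44, -104, -188, -296.
3rd diffs: -36, -60, -84, -108.
4th diffs: -24, -24, -24 (constant).
So w_n = -n^4 + 4n^3 - 3n^2 - n + 1.
Evaluating at n = 10 gives w_{10} = -6309.

-6309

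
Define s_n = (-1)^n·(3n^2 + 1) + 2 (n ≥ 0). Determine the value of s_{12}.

435

(-1)^12 = 1; 3n^2 + 1 at n=12 is 433; so s_{12} = 435.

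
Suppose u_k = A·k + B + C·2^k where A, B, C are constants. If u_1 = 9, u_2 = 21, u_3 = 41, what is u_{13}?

32817

At k = 1, 2, 3: A + B + 2C = 9; 2A + B + 4C = 21; 3A + B + 8C = 41.
Subtracting the first from the second: A + 2C = 12.
Subtracting the second from the third: A + 4C = 20.
Solving: C = 4, A = 4, then B = -3.
Therefore u_{13} = 52 + (-3) + 4·8192 = 32817.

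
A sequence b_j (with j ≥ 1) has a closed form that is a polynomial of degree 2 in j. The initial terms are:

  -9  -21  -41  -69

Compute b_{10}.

1st diffs: -12, -20, -28.
2nd diffs: -8, -8 (constant).
Newton forward-difference form: b_j = -9 + (-12)·C(j-1,1) + (-8)·C(j-1,2).
At j = 10: j-1 = 9, so b_{10} = -9 - 108 - 288 = -405.

-405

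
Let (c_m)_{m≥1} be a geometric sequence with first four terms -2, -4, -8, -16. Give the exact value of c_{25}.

-33554432

Common ratio r = 2.
c_m = (-2)·2^(m-1).
c_{25} = (-2)·2^24 = -33554432.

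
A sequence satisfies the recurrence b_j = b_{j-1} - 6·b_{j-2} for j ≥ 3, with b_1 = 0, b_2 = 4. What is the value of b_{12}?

20236

Iterate the recurrence:
b_3 = 4;  b_4 = -20;  b_5 = -44;  b_6 = 76;  b_7 = 340;  b_8 = -116;  b_9 = -2156;  b_{10} = -1460;  b_{11} = 11476;  b_{12} = 20236.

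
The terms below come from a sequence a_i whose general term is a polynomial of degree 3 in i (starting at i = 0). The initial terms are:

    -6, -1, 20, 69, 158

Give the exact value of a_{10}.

1st diffs: 5, 21, 49, 89.
2nd diffs: 16, 28, 40.
3rd diffs: 12, 12 (constant).
Newton forward-difference form: a_i = -6 + 5·C(i,1) + 16·C(i,2) + 12·C(i,3).
At i = 10: i = 10, so a_{10} = -6 + 50 + 720 + 1440 = 2204.

2204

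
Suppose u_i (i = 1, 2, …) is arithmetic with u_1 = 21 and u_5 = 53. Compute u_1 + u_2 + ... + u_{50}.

Common difference d = (53 - 21) / (5 - 1) = 8.
u_i = 21 + (i - 1)·8.
u_{50} = 413; S = 50·(21 + 413)/2 = 10850.

10850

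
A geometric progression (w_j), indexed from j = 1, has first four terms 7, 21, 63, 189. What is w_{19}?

Common ratio r = 3.
w_j = 7·3^(j-1).
w_{19} = 7·3^18 = 2711943423.

2711943423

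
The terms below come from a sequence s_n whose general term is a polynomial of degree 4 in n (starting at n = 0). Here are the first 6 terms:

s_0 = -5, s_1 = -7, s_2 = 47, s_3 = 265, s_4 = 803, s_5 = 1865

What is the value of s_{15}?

1st diffs: -2, 54, 218, 538, 1062.
2nd diffs: 56, 164, 320, 524.
3rd diffs: 108, 156, 204.
4th diffs: 48, 48 (constant).
So s_n = 2n^4 + 6n^3 - 4n^2 - 6n - 5.
Evaluating at n = 15 gives s_{15} = 120505.

120505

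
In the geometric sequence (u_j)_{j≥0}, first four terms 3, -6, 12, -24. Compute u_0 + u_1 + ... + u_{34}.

34359738369

Common ratio r = -2.
u_j = 3·(-2)^(j-0).
S = 3·((-2)^35 - 1)/(-2 - 1) = 3·(-34359738368 - 1)/(-3) = 34359738369.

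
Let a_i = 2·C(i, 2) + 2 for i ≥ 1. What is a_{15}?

212

C(15, 2) = 105, so a_{15} = 212.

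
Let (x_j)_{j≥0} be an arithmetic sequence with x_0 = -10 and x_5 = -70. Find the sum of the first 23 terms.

-3266

Common difference d = (-70 - (-10)) / (5 - 0) = -12.
x_j = -10 + (j - 0)·(-12).
x_{22} = -274; S = 23·(-10 + (-274))/2 = -3266.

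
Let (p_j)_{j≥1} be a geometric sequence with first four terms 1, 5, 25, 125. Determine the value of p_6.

3125

Common ratio r = 5.
p_j = 1·5^(j-1).
p_6 = 1·5^5 = 3125.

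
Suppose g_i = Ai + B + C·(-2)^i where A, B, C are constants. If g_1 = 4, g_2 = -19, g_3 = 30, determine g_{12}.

-16377

Write the equations: A + B - 2C = 4; 2A + B + 4C = -19; 3A + B - 8C = 30.
Subtracting the first from the second: A + 6C = -23.
Subtracting the second from the third: A - 12C = 49.
Solving: C = -4, A = 1, then B = -5.
Hence g_{12} = 1·12 + (-5) + (-4)·4096 = -16377.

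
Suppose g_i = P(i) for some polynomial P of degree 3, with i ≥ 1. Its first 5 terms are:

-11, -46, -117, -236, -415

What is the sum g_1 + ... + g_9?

-5895

1st diffs: -35, -71, -119, -179.
2nd diffs: -36, -48, -60.
3rd diffs: -12, -12 (constant).
So g_i = -2i^3 - 6i^2 - 3i.
Continuing: -666, -1001, -1432, -1971.
Summing i = 1..9 (9 terms) gives -5895.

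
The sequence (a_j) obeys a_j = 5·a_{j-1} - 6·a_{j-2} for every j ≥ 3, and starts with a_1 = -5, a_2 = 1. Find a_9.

68075

Iterate the recurrence:
a_3 = 35;  a_4 = 169;  a_5 = 635;  a_6 = 2161;  a_7 = 6995;  a_8 = 22009;  a_9 = 68075.
(Characteristic roots are 3 and 2.)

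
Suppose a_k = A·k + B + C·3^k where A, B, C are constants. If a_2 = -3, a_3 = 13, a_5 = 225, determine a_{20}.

3486784353

At k = 2, 3, 5: 2A + B + 9C = -3; 3A + B + 27C = 13; 5A + B + 243C = 225.
Subtracting the first from the second: A + 18C = 16.
Subtracting the second from the third: 2A + 216C = 212.
Solving: C = 1, A = -2, then B = -8.
Hence a_{20} = -2·20 + (-8) + 1·3486784401 = 3486784353.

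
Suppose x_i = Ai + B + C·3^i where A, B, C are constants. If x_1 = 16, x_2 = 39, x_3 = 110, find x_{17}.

516560640

Plug in i = 1, 2, 3: A + B + 3C = 16; 2A + B + 9C = 39; 3A + B + 27C = 110.
Subtracting the first from the second: A + 6C = 23.
Subtracting the second from the third: A + 18C = 71.
Solving: C = 4, A = -1, then B = 5.
Hence x_{17} = -1·17 + 5 + 4·129140163 = 516560640.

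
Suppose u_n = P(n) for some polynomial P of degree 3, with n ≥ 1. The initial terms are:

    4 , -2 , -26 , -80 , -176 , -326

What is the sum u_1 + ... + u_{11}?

-7216

1st diffs: -6, -24, -54, -96, -150.
2nd diffs: -18, -30, -42, -54.
3rd diffs: -12, -12, -12 (constant).
Newton forward-difference form: u_n = 4 + (-6)·C(n-1,1) + (-18)·C(n-1,2) + (-12)·C(n-1,3).
Continuing: …, -542, -836, -1220, -1706, …, u_{11} = -2306.
Summing n = 1..11 (11 terms) gives -7216.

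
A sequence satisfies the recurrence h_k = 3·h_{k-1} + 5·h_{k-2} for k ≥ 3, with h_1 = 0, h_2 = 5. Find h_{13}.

Applying the relation repeatedly:
h_3 = 15; h_4 = 70; h_5 = 285; …; h_{10} = 371630; h_{11} = 1558065; h_{12} = 6532345; h_{13} = 27387360.

27387360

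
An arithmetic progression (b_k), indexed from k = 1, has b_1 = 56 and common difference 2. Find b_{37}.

b_k = 56 + (k - 1)·2.
b_{37} = 56 + 36·2 = 128.

128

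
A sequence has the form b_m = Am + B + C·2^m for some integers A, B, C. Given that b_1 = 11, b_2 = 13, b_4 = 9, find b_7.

At m = 1, 2, 4: A + B + 2C = 11; 2A + B + 4C = 13; 4A + B + 16C = 9.
Subtracting the first from the second: A + 2C = 2.
Subtracting the second from the third: 2A + 12C = -4.
Solving: C = -1, A = 4, then B = 9.
So b_m = 4·m + 9 + (-1)·2^m; at m=7 this is -91.

-91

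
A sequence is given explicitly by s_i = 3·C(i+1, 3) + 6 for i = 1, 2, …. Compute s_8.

258

C(9, 3) = 84, so s_8 = 258.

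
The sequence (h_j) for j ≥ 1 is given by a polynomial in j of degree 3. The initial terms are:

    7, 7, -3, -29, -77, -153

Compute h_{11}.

-1163

1st diffs: 0, -10, -26, -48, -76.
2nd diffs: -10, -16, -22, -28.
3rd diffs: -6, -6, -6 (constant).
Newton forward-difference form: h_j = 7 + (-10)·C(j-1,2) + (-6)·C(j-1,3).
At j = 11: j-1 = 10, so h_{11} = 7 - 450 - 720 = -1163.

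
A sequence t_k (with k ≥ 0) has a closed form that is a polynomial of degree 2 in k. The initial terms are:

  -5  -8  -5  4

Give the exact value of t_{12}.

355

1st diffs: -3, 3, 9.
2nd diffs: 6, 6 (constant).
Newton forward-difference form: t_k = -5 + (-3)·C(k,1) + 6·C(k,2).
At k = 12: k = 12, so t_{12} = -5 - 36 + 396 = 355.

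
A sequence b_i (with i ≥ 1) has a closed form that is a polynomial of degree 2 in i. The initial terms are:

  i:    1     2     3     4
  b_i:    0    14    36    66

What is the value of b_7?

204

1st diffs: 14, 22, 30.
2nd diffs: 8, 8 (constant).
Newton forward-difference form: b_i = 14·C(i-1,1) + 8·C(i-1,2).
At i = 7: i-1 = 6, so b_7 = 84 + 120 = 204.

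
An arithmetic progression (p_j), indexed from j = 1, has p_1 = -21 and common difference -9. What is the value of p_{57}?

p_j = -21 + (j - 1)·(-9).
p_{57} = -21 + 56·(-9) = -525.

-525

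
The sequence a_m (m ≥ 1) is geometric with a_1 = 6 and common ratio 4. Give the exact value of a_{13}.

a_m = 6·4^(m-1).
a_{13} = 6·4^12 = 100663296.

100663296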